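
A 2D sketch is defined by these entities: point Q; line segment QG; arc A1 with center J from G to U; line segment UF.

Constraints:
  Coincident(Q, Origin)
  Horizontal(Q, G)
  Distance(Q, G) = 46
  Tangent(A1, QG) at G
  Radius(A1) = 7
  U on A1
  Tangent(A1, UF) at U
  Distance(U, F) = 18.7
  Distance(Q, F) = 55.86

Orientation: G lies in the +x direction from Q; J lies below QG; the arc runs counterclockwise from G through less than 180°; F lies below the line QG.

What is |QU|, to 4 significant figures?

41.24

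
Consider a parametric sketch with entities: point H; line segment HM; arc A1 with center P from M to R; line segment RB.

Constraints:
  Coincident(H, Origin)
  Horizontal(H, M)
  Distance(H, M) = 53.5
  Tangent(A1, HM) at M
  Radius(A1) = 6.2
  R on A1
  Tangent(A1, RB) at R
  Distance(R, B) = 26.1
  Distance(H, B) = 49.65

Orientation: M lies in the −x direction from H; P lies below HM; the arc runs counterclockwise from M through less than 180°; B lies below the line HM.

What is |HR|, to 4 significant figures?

58.93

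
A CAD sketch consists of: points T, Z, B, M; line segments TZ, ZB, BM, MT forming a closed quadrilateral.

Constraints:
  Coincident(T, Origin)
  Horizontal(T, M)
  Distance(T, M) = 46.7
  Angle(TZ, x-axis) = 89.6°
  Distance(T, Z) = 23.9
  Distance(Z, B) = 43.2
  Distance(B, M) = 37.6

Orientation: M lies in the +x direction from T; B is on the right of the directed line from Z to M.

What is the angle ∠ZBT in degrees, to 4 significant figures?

19.92°

T is at the origin; T and M share the same y with |TM| = 46.7 and M in +x, so M = (46.7, 0). TZ runs at 89.6° with |TZ| = 23.9, so Z = (0.1669, 23.90). B is determined by |ZB| = 43.2 and |BM| = 37.6 together: it lies at the intersection of circle(Z, 43.2) and circle(M, 37.6). With |ZM| = 52.31, the foot of the radical line on ZM is 30.48 from Z and the perpendicular offset is √(43.2² − 30.48²) = 30.61. Taking the right-of-ZM solution: B = (13.29, -17.26).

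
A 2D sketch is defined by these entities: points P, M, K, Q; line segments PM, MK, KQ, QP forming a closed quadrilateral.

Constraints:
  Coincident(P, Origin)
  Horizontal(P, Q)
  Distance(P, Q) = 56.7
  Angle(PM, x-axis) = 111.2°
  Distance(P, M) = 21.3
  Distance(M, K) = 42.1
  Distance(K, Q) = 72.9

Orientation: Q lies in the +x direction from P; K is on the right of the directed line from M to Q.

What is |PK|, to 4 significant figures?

25.40

Checks: |MK| = 42.10 ✓; |KQ| = 72.90 ✓.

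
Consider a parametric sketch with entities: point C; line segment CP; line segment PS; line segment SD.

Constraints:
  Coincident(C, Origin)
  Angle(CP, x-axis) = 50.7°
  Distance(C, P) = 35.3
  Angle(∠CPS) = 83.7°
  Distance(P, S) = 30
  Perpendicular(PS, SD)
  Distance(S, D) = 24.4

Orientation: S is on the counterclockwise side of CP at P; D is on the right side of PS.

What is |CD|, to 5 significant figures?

64.971

∠CPS = 83.7°, so PS runs at 50.7° + (180° − 83.7°) = 147.00° from the x-axis; with |PS| = 30.0, S = P + 30.0·(cos 147.00°, sin 147.00°) = (-2.8018, 43.656). The perpendicularity gives SD at right angles to PS; with |SD| = 24.4 on the right of PS, D = S + 24.4·(0.54464, 0.83867) = (10.487, 64.119). Then |CD| = |D − C| = 64.971.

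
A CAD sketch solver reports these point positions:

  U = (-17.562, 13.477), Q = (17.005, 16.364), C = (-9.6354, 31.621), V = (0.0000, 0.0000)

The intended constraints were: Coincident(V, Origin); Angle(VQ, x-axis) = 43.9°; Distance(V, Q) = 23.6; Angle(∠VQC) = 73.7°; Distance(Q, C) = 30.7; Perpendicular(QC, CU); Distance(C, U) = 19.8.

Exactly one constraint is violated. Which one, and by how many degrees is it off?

Perpendicular(QC, CU) — off by 6.20°.

V = (0.00, 0.00) ✓; VQ at 43.90° ✓; |VQ| = 23.60 ✓; ∠VQC = 73.70° ✓; |QC| = 30.70 ✓; ∠(QC, CU) = 96.20° ✗; |CU| = 19.80 ✓.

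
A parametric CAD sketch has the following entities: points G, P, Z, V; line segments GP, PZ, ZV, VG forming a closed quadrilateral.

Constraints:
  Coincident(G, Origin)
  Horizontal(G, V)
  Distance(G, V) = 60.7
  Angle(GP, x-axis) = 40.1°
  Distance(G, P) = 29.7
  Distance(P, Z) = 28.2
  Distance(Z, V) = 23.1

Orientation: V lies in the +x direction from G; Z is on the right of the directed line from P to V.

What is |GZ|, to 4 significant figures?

38.32

Checks: |PZ| = 28.20 ✓; |ZV| = 23.10 ✓.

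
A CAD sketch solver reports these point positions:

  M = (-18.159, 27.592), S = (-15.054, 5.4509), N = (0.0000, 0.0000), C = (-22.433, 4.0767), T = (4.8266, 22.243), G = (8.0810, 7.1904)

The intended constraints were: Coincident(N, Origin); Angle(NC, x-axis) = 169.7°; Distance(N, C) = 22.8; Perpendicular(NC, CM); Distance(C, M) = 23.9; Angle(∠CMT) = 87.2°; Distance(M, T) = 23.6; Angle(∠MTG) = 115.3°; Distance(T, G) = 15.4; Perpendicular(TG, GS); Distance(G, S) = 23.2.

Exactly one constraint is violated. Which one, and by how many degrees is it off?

Perpendicular(TG, GS) — off by 7.90°.

N = (0.00, 0.00) ✓; NC at 169.7° ✓; |NC| = 22.80 ✓; ∠(NC, CM) = 90.00° ✓; |CM| = 23.90 ✓; ∠CMT = 87.20° ✓; |MT| = 23.60 ✓; ∠MTG = 115.3° ✓; |TG| = 15.40 ✓; ∠(TG, GS) = 97.90° ✗; |GS| = 23.20 ✓.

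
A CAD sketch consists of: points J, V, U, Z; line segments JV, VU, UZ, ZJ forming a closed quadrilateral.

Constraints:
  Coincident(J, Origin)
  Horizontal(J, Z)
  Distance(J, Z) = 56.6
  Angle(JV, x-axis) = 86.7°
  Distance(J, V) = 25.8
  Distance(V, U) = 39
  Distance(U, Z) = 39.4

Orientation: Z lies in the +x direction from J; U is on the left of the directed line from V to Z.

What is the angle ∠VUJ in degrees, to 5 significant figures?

27.722°

Checks: |VU| = 39.00 ✓; |UZ| = 39.40 ✓.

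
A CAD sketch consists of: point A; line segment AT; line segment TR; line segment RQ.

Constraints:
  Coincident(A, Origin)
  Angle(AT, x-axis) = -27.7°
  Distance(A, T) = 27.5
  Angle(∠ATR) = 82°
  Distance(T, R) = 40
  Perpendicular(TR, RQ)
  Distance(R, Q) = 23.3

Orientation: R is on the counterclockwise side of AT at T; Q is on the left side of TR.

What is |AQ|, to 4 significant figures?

36.39

A is at the origin; AT runs at -27.7° with length 27.5, so T = 27.5·(cos -27.7°, sin -27.7°) = (24.35, -12.78). ∠ATR = 82.0°, so TR runs at -27.7° + (180° − 82.0°) = 70.30° from the x-axis; with |TR| = 40.0, R = T + 40.0·(cos 70.30°, sin 70.30°) = (37.83, 24.88). The perpendicularity gives RQ at right angles to TR; with |RQ| = 23.3 on the left of TR, Q = R + 23.3·(-0.9415, 0.3371) = (15.90, 32.73). Then |AQ| = |Q − A| = 36.39.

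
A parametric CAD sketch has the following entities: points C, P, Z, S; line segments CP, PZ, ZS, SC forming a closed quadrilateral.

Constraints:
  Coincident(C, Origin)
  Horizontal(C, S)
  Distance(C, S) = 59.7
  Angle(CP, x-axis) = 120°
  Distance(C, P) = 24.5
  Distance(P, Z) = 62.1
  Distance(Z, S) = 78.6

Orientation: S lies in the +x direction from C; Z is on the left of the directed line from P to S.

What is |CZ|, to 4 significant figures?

75.07

Checks: |PZ| = 62.10 ✓; |ZS| = 78.60 ✓.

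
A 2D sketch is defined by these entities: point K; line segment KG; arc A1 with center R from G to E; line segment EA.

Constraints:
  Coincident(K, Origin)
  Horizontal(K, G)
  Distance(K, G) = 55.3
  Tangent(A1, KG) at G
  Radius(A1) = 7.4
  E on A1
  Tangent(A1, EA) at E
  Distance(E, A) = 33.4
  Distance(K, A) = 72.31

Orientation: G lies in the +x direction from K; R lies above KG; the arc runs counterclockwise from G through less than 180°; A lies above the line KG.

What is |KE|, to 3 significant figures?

63.2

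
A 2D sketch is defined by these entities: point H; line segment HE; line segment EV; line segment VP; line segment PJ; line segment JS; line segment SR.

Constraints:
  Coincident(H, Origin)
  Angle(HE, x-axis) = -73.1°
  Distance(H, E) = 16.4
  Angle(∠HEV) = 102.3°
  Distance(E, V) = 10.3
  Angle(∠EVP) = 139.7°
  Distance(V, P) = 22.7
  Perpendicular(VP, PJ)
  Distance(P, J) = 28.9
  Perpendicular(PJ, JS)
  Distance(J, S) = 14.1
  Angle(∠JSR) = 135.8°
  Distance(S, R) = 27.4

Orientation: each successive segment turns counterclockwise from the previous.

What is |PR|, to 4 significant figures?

35.14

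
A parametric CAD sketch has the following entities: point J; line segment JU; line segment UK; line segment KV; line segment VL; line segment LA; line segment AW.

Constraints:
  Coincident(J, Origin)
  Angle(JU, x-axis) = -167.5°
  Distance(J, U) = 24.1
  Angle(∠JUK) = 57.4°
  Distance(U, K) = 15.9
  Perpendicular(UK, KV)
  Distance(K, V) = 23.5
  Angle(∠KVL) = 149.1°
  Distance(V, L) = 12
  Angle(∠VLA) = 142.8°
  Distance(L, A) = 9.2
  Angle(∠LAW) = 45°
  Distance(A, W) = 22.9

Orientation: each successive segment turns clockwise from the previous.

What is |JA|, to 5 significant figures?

20.623

∠KVL = 149.1° gives VL at -51.000° from the x-axis; with |VL| = 12.0, L = (11.556, -7.6864). ∠VLA = 142.8° gives LA at -88.200° from the x-axis; with |LA| = 9.2, A = (11.845, -16.882). Then |JA| = |A − J| = 20.623.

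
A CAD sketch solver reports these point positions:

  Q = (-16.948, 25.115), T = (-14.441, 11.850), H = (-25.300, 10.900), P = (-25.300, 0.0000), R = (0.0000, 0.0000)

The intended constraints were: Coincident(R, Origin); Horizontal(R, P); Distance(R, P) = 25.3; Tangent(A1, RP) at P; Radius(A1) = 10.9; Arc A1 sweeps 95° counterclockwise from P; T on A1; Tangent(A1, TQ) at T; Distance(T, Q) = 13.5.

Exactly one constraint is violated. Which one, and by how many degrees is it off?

Tangent(A1, TQ) at T — off by 5.70°.

R = (0.00, 0.00) ✓; R.y = 0.00, P.y = 0.00 ✓; |RP| = 25.30 ✓; ∠(HP, PR) = 90.00° ✓; |HP| = 10.90 ✓; bearing(H→T) − bearing(H→P) = 95.00° ✓; |HT| = 10.90 ✓; ∠(HT, TQ) = 84.30° ✗; |TQ| = 13.50 ✓.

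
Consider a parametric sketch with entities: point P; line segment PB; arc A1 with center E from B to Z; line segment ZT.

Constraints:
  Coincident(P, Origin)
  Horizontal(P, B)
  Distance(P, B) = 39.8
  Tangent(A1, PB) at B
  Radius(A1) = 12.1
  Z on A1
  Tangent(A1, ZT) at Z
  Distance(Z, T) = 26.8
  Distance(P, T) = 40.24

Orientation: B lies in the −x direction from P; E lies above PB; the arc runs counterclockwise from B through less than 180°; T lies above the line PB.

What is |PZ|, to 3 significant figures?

29.5

P is at the origin; PB is horizontal with |PB| = 39.8 and B on the −x side, so B = (-39.8, 0.00). Tangency of A1 to PB means the radius EB is perpendicular to PB, so E = B + (0, 12.1) = (-39.8, 12.1). Since EZ ⟂ ZT (tangency), |ET| = √(12.1² + 26.8²) = 29.4 regardless of where Z sits on A1. So T lies on both circle(P, 40.24) and circle(E, 29.4); the above-PB intersection is T = (-20.7, 34.5). Z is the foot of the tangent from T: Z = (-28.2, 8.74).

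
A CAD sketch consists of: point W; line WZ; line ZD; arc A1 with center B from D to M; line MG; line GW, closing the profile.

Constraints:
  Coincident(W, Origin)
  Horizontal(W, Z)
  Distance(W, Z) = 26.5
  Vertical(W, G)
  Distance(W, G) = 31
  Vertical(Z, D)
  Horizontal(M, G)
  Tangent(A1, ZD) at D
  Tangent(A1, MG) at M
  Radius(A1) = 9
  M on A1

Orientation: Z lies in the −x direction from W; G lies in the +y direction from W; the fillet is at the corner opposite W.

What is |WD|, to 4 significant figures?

34.44

The virtual corner opposite W is at (-26.50, 31.00). The tangent condition forces BD to be normal to ZD and A1 meets MG tangentially, so BM is at right angles to MG, with radius 9.0, so the center B sits 9.0 in from both sides at B = (-17.50, 22.00). That places the tangent points at D = (-26.50, 22.00) on ZD and M = (-17.50, 31.00) on MG. Then |WD| = |D − W| = 34.44.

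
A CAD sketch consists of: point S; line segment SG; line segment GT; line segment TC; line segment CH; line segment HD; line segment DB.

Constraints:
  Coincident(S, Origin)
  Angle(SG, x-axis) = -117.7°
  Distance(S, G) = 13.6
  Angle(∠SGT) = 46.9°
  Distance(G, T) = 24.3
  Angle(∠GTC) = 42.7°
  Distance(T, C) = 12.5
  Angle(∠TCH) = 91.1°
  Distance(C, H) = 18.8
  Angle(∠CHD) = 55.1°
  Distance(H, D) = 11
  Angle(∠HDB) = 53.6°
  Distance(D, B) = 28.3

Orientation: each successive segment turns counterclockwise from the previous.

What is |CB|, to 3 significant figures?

18.1

S is at the origin; SG runs at -117.7° with length 13.6, so G = (-6.32, -12.0). ∠SGT = 46.9° gives GT at 15.4° from the x-axis; with |GT| = 24.3, T = (17.1, -5.59). ∠GTC = 42.7° gives TC at 153° from the x-axis; with |TC| = 12.5, C = (6.00, 0.145). ∠TCH = 91.1° gives CH at -118° from the x-axis; with |CH| = 18.8, H = (-2.94, -16.4). ∠CHD = 55.1° gives HD at 6.50° from the x-axis; with |HD| = 11.0, D = (7.99, -15.1). ∠HDB = 53.6° gives DB at 133° from the x-axis; with |DB| = 28.3, B = (-11.3, 5.58). Then |CB| = |B − C| = 18.1.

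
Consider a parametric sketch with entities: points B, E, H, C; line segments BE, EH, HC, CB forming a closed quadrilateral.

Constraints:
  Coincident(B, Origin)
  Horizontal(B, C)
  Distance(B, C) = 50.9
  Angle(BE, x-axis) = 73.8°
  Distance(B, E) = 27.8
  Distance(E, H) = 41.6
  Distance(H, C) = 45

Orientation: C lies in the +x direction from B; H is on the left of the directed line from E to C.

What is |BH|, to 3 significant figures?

63.6

Checks: B.y = 0.00, C.y = 0.00 ✓; |EH| = 41.60 ✓; |HC| = 45.00 ✓.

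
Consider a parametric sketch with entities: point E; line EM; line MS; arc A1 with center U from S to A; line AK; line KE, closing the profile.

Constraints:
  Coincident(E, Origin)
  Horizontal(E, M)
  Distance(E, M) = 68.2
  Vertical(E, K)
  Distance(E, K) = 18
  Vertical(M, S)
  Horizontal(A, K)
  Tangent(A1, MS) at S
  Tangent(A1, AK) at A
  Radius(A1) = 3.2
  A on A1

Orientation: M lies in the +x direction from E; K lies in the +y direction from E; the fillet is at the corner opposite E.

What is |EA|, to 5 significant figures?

67.446

E is at the origin; E and M share the same y with |EM| = 68.2 and M on the +x side, so M = (68.200, 0.0000). E and K share the same x with |EK| = 18.0 and K on the +y side, so K = (0.0000, 18.000). The virtual corner opposite E is at (68.200, 18.000). Tangency of A1 to MS means the radius US is perpendicular to MS and tangency of A1 to AK means the radius UA is perpendicular to AK, with radius 3.2, so the center U sits 3.2 in from both sides at U = (65.000, 14.800). That places the tangent points at S = (68.200, 14.800) on MS and A = (65.000, 18.000) on AK. Then |EA| = |A − E| = 67.446.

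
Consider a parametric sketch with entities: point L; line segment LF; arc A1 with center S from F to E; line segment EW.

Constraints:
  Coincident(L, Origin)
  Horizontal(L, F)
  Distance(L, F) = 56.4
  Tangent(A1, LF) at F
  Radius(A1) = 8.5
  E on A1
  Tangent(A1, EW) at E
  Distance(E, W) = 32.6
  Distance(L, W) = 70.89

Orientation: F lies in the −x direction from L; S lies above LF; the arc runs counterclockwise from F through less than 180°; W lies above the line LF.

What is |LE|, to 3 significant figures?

49.4

L is at the origin; L and F share the same y with |LF| = 56.4 and F on the −x side, so F = (-56.4, 0.00). Since A1 is tangent to LF there, SF ⟂ LF, so S = F + (0, 8.5) = (-56.4, 8.50). Since SE ⟂ EW (tangency), |SW| = √(8.5² + 32.6²) = 33.7 regardless of where E sits on A1. So W lies on both circle(L, 70.89) and circle(S, 33.7); the above-LF intersection is W = (-57.0, 42.2). E is the foot of the tangent from W: E = (-48.2, 10.8).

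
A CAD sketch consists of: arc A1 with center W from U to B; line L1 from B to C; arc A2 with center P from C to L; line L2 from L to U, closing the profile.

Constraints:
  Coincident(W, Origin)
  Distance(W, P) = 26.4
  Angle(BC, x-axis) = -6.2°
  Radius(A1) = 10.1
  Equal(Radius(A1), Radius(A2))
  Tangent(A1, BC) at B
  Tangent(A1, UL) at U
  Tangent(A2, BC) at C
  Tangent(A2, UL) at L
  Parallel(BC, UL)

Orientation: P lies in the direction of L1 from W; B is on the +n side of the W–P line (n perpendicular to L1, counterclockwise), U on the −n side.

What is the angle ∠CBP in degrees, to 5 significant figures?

20.936°

Tangency of A1 to both parallel lines with radius 10.1 puts B and U at W ± 10.1·n: B = (1.0908, 10.041), U = (-1.0908, -10.041). Equal radii place C and L the same way about P: C = P + 10.1·n = (27.336, 7.1897), L = P − 10.1·n = (25.155, -12.892). Then cos ∠CBP = BC·BP / (|BC||BP|), giving 20.936°.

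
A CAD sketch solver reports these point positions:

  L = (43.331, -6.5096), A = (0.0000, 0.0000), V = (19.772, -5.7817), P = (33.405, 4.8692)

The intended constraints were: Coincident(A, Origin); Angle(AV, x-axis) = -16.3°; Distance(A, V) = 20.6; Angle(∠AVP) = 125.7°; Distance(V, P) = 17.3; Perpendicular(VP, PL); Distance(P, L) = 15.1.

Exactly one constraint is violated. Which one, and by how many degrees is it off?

Perpendicular(VP, PL) — off by 3.10°.

A = (0.00, 0.00) ✓; AV at -16.30° ✓; |AV| = 20.60 ✓; ∠AVP = 125.7° ✓; |VP| = 17.30 ✓; ∠(VP, PL) = 86.90° ✗; |PL| = 15.10 ✓.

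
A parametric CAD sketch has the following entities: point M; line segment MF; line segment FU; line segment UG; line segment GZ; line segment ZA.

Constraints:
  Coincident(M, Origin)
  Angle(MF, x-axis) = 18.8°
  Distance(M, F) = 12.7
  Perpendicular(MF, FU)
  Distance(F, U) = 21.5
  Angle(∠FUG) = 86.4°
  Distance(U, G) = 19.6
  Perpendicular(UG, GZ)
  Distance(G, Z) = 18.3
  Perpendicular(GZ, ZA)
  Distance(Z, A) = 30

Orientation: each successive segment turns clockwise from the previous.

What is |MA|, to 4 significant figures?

24.54

M is at the origin; MF runs at 18.8° with length 12.7, so F = (12.02, 4.093). The perpendicularity gives FU at right angles to MF, so FU runs at -71.20°; with |FU| = 21.5, U = (18.95, -16.26). ∠FUG = 86.4° gives UG at -164.8° from the x-axis; with |UG| = 19.6, G = (0.03683, -21.40). UG ⟂ GZ, so GZ runs at 105.2°; with |GZ| = 18.3, Z = (-4.761, -3.739). The perpendicularity gives ZA at right angles to GZ, so ZA runs at 15.20°; with |ZA| = 30.0, A = (24.19, 4.126). Then |MA| = |A − M| = 24.54.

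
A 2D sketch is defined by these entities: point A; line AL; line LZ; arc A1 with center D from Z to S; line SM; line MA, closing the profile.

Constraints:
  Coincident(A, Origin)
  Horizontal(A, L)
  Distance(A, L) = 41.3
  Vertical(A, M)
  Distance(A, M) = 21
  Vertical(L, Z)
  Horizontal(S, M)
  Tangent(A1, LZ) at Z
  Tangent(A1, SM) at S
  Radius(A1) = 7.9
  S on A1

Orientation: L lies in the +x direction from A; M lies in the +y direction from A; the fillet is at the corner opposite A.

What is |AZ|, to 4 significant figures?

43.33

The virtual corner opposite A is at (41.30, 21.00). Tangency of A1 to LZ means the radius DZ is perpendicular to LZ and A1 meets SM tangentially, so DS is at right angles to SM, with radius 7.9, so the center D sits 7.9 in from both sides at D = (33.40, 13.10). That places the tangent points at Z = (41.30, 13.10) on LZ and S = (33.40, 21.00) on SM. Then |AZ| = |Z − A| = 43.33.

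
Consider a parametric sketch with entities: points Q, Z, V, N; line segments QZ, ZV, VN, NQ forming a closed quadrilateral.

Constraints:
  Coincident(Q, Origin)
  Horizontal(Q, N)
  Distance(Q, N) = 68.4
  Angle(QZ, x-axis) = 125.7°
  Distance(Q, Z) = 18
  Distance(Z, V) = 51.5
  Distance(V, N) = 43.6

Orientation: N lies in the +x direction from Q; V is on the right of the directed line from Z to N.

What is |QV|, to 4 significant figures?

34.34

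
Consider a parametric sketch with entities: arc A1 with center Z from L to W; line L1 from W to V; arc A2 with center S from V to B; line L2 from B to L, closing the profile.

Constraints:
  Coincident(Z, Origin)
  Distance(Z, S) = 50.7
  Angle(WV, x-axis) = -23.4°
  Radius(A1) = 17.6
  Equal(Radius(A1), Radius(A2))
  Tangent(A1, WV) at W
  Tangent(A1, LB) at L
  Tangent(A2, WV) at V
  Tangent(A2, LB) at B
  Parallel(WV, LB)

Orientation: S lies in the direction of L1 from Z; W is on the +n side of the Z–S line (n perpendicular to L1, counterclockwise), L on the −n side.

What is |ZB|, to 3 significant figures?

53.7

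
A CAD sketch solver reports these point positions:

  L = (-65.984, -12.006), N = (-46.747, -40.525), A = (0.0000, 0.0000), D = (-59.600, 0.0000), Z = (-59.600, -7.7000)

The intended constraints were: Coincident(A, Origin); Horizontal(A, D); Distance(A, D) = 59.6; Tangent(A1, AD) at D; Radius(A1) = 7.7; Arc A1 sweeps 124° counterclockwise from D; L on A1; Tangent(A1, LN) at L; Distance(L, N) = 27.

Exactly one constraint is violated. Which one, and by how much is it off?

Distance(L, N) = 27 — off by 7.40.

A = (0.00, 0.00) ✓; A.y = 0.00, D.y = 0.00 ✓; |AD| = 59.60 ✓; ∠(ZD, DA) = 90.00° ✓; |ZD| = 7.700 ✓; bearing(Z→L) − bearing(Z→D) = 124.0° ✓; |ZL| = 7.700 ✓; ∠(ZL, LN) = 90.00° ✓; |LN| = 34.40 ✗.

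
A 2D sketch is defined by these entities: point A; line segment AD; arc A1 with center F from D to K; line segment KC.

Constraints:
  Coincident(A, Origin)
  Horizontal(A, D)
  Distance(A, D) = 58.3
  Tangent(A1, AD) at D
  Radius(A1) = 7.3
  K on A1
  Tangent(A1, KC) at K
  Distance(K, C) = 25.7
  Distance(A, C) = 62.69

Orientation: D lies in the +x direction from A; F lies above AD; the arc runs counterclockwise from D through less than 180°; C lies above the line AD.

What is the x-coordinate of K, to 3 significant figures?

64.8

A is at the origin; AD is horizontal with |AD| = 58.3 and D on the +x side, so D = (58.3, 0.00). Tangency of A1 to AD means the radius FD is perpendicular to AD, so F = D + (0, 7.3) = (58.3, 7.30). Since FK ⟂ KC (tangency), |FC| = √(7.3² + 25.7²) = 26.7 regardless of where K sits on A1. So C lies on both circle(A, 62.69) and circle(F, 26.7); the above-AD intersection is C = (53.0, 33.5). K is the foot of the tangent from C: K = (64.8, 10.6).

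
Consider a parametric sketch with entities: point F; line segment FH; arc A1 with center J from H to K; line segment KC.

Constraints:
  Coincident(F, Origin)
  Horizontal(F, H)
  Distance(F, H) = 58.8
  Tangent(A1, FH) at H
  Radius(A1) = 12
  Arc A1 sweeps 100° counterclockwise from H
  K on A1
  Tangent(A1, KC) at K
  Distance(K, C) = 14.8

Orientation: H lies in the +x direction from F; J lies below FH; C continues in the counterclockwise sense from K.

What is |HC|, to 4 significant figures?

30.11

F is at the origin; F and H share the same y with |FH| = 58.8 and H on the +x side, so H = (58.80, 0.000). A1 meets FH tangentially, so JH is at right angles to FH, so J = H + (0, -12) = (58.80, -12.00). On A1, H sits at bearing 90° from J; a 100° counterclockwise sweep puts K at bearing 190°, so K = J + 12.0·(cos 190°, sin 190°) = (46.98, -14.08). Since A1 is tangent to KC there, JK ⟂ KC, so KC runs along (−sin 190°, cos 190°); with |KC| = 14.8, C = (49.55, -28.66). Then |HC| = |C − H| = 30.11.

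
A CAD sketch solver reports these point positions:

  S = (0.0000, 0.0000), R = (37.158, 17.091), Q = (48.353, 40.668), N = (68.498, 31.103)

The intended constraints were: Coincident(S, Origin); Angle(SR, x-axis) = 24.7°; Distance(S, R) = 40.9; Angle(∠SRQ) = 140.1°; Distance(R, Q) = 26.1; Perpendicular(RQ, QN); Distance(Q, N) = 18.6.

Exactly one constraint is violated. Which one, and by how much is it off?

Distance(Q, N) = 18.6 — off by 3.70.

S = (0.00, 0.00) ✓; SR at 24.70° ✓; |SR| = 40.90 ✓; ∠SRQ = 140.1° ✓; |RQ| = 26.10 ✓; ∠(RQ, QN) = 90.00° ✓; |QN| = 22.30 ✗.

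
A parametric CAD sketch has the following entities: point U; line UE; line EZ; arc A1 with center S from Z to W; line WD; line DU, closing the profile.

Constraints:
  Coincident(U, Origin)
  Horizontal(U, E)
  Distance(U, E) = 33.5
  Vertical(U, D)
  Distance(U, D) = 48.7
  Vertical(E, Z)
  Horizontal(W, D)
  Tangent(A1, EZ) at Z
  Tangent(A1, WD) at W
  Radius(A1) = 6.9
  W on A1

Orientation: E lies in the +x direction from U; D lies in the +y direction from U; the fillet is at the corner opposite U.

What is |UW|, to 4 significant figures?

55.49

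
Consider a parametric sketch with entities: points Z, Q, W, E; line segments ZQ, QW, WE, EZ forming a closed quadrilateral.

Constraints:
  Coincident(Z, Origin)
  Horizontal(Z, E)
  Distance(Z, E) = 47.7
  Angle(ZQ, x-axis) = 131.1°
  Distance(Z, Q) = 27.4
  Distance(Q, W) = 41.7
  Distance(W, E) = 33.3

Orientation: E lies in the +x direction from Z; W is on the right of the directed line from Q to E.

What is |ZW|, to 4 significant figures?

15.65

Z is at the origin; ZE is horizontal with |ZE| = 47.7 and E in +x, so E = (47.7, 0). ZQ runs at 131.1° with |ZQ| = 27.4, so Q = (-18.01, 20.65). W is determined by |QW| = 41.7 and |WE| = 33.3 together: it lies at the intersection of circle(Q, 41.7) and circle(E, 33.3). With |QE| = 68.88, the foot of the radical line on QE is 39.01 from Q and the perpendicular offset is √(41.7² − 39.01²) = 14.73. Taking the right-of-QE solution: W = (14.79, -5.097).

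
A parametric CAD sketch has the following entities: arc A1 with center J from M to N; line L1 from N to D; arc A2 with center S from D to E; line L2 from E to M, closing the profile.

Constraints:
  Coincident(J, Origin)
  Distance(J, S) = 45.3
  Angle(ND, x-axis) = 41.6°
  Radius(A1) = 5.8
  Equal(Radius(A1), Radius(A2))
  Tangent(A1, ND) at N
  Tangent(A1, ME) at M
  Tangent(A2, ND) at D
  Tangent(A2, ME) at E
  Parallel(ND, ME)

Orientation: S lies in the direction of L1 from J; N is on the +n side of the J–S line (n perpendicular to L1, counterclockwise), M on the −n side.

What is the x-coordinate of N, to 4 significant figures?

-3.851

The slot axis is L1's direction at 41.6°, so u = (cos 41.6°, sin 41.6°) = (0.7478, 0.6639) and n = (−sin 41.6°, cos 41.6°) = (-0.6639, 0.7478). J is at the origin and S lies 45.3 along u from J, so S = 45.3·u = (33.88, 30.08). Tangency of A1 to both parallel lines with radius 5.8 puts N and M at J ± 5.8·n: N = (-3.851, 4.337), M = (3.851, -4.337). So N.x = -3.851.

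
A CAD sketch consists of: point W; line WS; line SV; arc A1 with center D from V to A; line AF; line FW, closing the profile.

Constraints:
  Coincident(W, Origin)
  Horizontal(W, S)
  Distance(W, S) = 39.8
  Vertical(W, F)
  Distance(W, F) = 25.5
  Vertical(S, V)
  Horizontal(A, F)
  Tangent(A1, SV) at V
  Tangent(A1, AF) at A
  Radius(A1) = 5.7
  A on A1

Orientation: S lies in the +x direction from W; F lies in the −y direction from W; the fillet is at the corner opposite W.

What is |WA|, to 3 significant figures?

42.6

The virtual corner opposite W is at (39.8, -25.5). Tangency of A1 to SV means the radius DV is perpendicular to SV and since A1 is tangent to AF there, DA ⟂ AF, with radius 5.7, so the center D sits 5.7 in from both sides at D = (34.1, -19.8). That places the tangent points at V = (39.8, -19.8) on SV and A = (34.1, -25.5) on AF. Then |WA| = |A − W| = 42.6.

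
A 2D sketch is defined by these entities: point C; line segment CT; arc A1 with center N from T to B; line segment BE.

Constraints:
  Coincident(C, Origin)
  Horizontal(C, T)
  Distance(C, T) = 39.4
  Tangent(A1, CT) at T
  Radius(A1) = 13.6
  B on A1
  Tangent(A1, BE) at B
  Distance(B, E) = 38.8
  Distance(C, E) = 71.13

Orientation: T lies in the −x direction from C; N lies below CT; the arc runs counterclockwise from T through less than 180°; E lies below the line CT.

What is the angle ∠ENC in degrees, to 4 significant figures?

118.4°

C is at the origin; C and T share the same y with |CT| = 39.4 and T on the −x side, so T = (-39.40, 0.000). The tangent condition forces NT to be normal to CT, so N = T + (0, -13.6) = (-39.40, -13.60). Since NB ⟂ BE (tangency), |NE| = √(13.6² + 38.8²) = 41.11 regardless of where B sits on A1. So E lies on both circle(C, 71.13) and circle(N, 41.11); the below-CT intersection is E = (-46.11, -54.16). B is the foot of the tangent from E: B = (-52.80, -15.95).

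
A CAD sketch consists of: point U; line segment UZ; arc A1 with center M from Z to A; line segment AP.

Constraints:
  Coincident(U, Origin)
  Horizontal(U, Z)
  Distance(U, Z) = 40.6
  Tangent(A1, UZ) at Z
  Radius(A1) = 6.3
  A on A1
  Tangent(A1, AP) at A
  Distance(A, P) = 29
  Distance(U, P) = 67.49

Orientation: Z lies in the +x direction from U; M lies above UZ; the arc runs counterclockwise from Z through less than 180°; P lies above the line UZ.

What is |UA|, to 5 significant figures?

45.943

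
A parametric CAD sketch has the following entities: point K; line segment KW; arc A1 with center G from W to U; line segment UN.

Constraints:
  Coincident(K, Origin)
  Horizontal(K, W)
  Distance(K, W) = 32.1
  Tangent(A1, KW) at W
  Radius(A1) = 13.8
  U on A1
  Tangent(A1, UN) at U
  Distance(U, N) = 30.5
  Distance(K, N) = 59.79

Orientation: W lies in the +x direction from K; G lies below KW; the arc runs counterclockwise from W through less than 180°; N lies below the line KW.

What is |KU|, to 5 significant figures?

29.568

Checks: |GU| = 13.80 ✓; ∠(GU, UN) = 90.00° ✓; |UN| = 30.50 ✓; |KN| = 59.79 ✓.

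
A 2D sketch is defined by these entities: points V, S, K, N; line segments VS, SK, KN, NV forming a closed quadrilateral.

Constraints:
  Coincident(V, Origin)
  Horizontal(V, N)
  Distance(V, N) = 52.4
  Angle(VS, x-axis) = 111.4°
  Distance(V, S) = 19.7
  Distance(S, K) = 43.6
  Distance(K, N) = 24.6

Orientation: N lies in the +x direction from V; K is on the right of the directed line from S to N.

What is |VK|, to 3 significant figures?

29.4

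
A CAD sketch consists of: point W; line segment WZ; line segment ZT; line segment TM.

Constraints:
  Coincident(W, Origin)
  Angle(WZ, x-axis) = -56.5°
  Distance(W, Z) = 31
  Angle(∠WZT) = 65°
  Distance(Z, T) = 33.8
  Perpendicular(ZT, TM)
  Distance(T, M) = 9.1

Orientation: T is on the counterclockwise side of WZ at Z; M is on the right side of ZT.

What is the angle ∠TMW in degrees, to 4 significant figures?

29.10°

W is at the origin; WZ runs at -56.5° with length 31.0, so Z = 31.0·(cos -56.5°, sin -56.5°) = (17.11, -25.85). ∠WZT = 65.0°, so ZT runs at -56.5° + (180° − 65.0°) = 58.50° from the x-axis; with |ZT| = 33.8, T = Z + 33.8·(cos 58.50°, sin 58.50°) = (34.77, 2.969). ZT is perpendicular to TM; with |TM| = 9.1 on the right of ZT, M = T + 9.1·(0.8526, -0.5225) = (42.53, -1.786). Then cos ∠TMW = MT·MW / (|MT||MW|), giving 29.10°.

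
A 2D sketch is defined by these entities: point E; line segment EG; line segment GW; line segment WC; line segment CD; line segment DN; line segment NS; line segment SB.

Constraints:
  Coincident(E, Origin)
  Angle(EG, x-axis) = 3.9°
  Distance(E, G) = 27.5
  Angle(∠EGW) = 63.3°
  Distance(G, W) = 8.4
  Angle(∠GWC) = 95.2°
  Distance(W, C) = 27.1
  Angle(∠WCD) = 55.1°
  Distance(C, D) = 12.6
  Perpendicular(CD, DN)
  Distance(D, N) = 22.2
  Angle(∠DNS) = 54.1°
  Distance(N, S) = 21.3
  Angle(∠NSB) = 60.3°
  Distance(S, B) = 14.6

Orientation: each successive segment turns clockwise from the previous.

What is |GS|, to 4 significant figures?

28.70

E is at the origin; EG runs at 3.9° with length 27.5, so G = (27.44, 1.870). ∠EGW = 63.3° gives GW at -112.8° from the x-axis; with |GW| = 8.4, W = (24.18, -5.873). ∠GWC = 95.2° gives WC at 162.4° from the x-axis; with |WC| = 27.1, C = (-1.650, 2.321). ∠WCD = 55.1° gives CD at 37.50° from the x-axis; with |CD| = 12.6, D = (8.346, 9.991). The perpendicularity gives DN at right angles to CD, so DN runs at -52.50°; with |DN| = 22.2, N = (21.86, -7.621). ∠DNS = 54.1° gives NS at -178.4° from the x-axis; with |NS| = 21.3, S = (0.5688, -8.216). Then |GS| = |S − G| = 28.70.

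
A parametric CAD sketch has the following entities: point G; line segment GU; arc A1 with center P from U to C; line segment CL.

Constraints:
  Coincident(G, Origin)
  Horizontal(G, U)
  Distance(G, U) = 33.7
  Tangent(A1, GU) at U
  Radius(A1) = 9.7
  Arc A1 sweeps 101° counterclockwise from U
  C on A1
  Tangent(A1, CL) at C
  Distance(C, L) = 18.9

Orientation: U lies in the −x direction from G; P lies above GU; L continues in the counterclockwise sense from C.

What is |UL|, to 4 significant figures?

30.68

On A1, U sits at bearing -90° from P; a 101° counterclockwise sweep puts C at bearing 11°, so C = P + 9.7·(cos 11°, sin 11°) = (-24.18, 11.55). Tangency of A1 to CL means the radius PC is perpendicular to CL, so CL runs along (−sin 11°, cos 11°); with |CL| = 18.9, L = (-27.78, 30.10). Then |UL| = |L − U| = 30.68.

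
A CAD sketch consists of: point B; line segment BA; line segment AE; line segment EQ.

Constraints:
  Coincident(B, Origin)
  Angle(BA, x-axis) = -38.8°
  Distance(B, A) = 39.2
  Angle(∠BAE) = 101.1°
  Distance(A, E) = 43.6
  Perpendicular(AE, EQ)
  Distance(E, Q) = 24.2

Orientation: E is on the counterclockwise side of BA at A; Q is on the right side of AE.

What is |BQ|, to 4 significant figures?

80.89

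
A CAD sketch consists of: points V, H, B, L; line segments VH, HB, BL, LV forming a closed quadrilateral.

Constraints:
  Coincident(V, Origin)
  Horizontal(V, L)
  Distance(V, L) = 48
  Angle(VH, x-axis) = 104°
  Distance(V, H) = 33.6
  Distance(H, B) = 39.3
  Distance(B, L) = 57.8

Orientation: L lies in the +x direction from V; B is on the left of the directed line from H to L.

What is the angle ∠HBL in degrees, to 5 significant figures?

81.493°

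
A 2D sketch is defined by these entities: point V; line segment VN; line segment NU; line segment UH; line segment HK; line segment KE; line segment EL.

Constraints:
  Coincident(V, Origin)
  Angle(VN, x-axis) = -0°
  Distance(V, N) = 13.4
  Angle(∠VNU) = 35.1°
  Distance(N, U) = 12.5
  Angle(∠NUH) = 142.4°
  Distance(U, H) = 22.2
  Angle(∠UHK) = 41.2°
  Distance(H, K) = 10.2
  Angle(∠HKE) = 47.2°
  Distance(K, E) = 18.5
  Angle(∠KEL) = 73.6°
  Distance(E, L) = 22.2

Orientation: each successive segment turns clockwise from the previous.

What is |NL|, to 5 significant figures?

47.736

V is at the origin; VN runs at -0.0° with length 13.4, so N = (13.400, 0.0000). ∠VNU = 35.1° gives NU at -144.90° from the x-axis; with |NU| = 12.5, U = (3.1731, -7.1876). ∠NUH = 142.4° gives UH at 177.50° from the x-axis; with |UH| = 22.2, H = (-19.006, -6.2192). ∠UHK = 41.2° gives HK at 38.700° from the x-axis; with |HK| = 10.2, K = (-11.045, 0.15826). ∠HKE = 47.2° gives KE at -94.100° from the x-axis; with |KE| = 18.5, E = (-12.368, -18.294). ∠KEL = 73.6° gives EL at 159.50° from the x-axis; with |EL| = 22.2, L = (-33.162, -10.520). Then |NL| = |L − N| = 47.736.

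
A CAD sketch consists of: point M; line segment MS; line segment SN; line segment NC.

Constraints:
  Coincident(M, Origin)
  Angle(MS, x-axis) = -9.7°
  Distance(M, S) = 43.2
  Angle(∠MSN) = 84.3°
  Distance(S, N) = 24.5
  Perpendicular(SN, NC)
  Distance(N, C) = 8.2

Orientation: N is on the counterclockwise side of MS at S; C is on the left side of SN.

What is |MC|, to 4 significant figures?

40.23

∠MSN = 84.3°, so SN runs at -9.7° + (180° − 84.3°) = 86.00° from the x-axis; with |SN| = 24.5, N = S + 24.5·(cos 86.00°, sin 86.00°) = (44.29, 17.16). SN is perpendicular to NC; with |NC| = 8.2 on the left of SN, C = N + 8.2·(-0.9976, 0.06976) = (36.11, 17.73). Then |MC| = |C − M| = 40.23.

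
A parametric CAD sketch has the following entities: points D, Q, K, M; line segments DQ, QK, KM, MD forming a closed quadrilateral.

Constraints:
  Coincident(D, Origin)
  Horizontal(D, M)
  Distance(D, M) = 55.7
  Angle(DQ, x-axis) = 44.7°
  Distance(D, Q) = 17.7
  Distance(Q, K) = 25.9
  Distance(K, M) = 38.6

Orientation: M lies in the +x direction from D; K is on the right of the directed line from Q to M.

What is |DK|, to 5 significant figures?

22.967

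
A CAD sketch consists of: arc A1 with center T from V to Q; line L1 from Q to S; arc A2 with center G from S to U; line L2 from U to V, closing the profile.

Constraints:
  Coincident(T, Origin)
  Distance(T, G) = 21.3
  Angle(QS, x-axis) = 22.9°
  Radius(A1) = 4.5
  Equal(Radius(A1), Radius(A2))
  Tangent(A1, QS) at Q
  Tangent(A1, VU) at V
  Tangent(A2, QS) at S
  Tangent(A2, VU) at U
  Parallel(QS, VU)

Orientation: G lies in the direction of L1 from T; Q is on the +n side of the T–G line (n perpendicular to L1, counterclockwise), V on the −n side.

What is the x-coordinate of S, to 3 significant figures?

17.9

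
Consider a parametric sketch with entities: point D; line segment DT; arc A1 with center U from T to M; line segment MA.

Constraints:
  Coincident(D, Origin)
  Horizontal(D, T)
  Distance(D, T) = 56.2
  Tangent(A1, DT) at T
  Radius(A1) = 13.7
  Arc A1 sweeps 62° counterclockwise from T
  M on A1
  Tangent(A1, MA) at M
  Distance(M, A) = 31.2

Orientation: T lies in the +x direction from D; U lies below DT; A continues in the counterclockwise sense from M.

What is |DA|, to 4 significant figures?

45.61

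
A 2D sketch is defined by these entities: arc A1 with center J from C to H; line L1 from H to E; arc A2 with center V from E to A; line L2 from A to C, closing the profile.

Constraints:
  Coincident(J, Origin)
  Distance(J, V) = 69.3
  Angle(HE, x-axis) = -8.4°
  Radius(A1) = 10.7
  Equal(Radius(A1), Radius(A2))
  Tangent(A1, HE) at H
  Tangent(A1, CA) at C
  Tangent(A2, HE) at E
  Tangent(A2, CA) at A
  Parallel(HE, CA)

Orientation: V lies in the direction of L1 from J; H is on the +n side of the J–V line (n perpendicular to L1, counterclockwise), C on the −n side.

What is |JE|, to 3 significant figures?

70.1

The slot axis is L1's direction at -8.4°, so u = (cos -8.4°, sin -8.4°) = (0.989, -0.146) and n = (−sin -8.4°, cos -8.4°) = (0.146, 0.989). J is at the origin and V lies 69.3 along u from J, so V = 69.3·u = (68.6, -10.1). Tangency of A1 to both parallel lines with radius 10.7 puts H and C at J ± 10.7·n: H = (1.56, 10.6), C = (-1.56, -10.6). Equal radii place E and A the same way about V: E = V + 10.7·n = (70.1, 0.462), A = V − 10.7·n = (67.0, -20.7). Then |JE| = |E − J| = 70.1.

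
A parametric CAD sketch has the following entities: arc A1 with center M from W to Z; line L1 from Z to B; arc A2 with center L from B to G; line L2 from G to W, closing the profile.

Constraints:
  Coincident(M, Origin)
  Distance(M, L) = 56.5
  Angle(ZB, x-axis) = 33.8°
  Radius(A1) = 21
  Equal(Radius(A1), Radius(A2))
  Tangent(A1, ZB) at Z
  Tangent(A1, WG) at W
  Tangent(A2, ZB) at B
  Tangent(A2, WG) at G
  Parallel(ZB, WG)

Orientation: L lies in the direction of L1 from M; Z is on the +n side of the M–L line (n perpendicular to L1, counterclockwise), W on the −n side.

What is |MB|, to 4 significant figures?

60.28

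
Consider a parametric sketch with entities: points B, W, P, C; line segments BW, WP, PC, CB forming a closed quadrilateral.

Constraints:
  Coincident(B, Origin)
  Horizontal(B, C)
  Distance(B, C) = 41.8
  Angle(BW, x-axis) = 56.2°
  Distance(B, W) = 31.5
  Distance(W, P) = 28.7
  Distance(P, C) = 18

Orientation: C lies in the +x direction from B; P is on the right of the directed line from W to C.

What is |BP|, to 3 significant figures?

24.0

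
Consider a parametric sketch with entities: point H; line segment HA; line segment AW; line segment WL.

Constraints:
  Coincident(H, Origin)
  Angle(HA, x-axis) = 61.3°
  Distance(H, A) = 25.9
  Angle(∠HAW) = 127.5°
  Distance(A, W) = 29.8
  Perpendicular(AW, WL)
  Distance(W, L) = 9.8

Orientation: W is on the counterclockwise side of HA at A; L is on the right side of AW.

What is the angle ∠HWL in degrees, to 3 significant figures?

114°

∠HAW = 127.5°, so AW runs at 61.3° + (180° − 127.5°) = 114° from the x-axis; with |AW| = 29.8, W = A + 29.8·(cos 114°, sin 114°) = (0.412, 50.0). The perpendicularity gives WL at right angles to AW; with |WL| = 9.8 on the right of AW, L = W + 9.8·(0.915, 0.404) = (9.38, 53.9). Then cos ∠HWL = WH·WL / (|WH||WL|), giving 114°.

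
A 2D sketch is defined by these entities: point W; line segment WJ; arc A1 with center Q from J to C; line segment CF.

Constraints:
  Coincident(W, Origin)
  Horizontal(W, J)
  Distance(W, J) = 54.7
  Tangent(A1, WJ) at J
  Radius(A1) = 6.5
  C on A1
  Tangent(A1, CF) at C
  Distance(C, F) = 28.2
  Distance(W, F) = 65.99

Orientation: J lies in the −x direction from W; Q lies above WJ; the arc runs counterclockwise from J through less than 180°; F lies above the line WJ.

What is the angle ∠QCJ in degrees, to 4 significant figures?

37.54°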